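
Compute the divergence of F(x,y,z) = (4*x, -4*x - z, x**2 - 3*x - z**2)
4 - 2*z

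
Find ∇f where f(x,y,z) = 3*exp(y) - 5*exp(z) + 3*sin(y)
(0, 3*exp(y) + 3*cos(y), -5*exp(z))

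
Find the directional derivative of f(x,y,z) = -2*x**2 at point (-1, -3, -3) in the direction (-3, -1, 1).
-12*sqrt(11)/11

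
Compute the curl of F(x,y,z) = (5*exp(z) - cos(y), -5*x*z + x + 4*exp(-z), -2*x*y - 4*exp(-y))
(3*x + 4*exp(-z) + 4*exp(-y), 2*y + 5*exp(z), -5*z - sin(y) + 1)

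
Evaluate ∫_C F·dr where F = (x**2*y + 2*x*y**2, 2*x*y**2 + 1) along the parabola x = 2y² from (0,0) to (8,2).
51538/105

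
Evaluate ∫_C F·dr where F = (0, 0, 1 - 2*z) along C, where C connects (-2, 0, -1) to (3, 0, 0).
2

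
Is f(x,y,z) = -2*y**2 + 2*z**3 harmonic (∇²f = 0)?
No, ∇²f = 12*z - 4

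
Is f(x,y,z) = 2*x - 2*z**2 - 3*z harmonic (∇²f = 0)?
No, ∇²f = -4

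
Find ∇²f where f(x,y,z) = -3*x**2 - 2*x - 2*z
-6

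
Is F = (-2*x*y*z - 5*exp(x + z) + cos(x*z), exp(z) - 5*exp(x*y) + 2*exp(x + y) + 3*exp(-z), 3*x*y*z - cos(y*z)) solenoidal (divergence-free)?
No, ∇·F = 3*x*y - 5*x*exp(x*y) - 2*y*z + y*sin(y*z) - z*sin(x*z) + 2*exp(x + y) - 5*exp(x + z)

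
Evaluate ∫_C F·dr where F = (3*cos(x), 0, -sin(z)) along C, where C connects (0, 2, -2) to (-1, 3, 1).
-3*sin(1) - cos(2) + cos(1)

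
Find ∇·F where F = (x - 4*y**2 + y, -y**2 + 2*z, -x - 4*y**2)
1 - 2*y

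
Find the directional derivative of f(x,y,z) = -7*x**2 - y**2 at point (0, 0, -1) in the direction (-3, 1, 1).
0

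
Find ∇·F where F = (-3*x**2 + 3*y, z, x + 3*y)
-6*x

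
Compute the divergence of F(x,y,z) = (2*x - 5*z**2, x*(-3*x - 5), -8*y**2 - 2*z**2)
2 - 4*z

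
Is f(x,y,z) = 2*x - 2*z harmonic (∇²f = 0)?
Yes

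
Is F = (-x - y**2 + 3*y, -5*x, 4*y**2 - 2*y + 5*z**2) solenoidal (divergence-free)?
No, ∇·F = 10*z - 1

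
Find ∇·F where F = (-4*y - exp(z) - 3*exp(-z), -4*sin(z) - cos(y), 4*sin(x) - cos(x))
sin(y)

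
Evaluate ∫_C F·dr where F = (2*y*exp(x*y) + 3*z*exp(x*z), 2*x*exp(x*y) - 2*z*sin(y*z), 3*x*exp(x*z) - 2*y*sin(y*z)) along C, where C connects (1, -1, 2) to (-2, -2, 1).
(-2*E + 3 + (-3 + 2*exp(2))*exp(4))*exp(-2)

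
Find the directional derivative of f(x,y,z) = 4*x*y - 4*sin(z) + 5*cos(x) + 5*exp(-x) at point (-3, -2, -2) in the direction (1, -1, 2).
sqrt(6)*(-5*exp(3) + 5*sin(3) - 8*cos(2) + 4)/6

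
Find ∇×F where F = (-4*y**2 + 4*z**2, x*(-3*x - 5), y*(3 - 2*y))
(3 - 4*y, 8*z, -6*x + 8*y - 5)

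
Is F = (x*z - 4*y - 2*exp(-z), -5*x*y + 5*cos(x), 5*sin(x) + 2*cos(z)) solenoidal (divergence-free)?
No, ∇·F = -5*x + z - 2*sin(z)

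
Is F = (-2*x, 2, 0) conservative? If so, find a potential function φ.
Yes, F is conservative. φ = -x**2 + 2*y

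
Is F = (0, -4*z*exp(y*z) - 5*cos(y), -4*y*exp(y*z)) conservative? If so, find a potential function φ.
Yes, F is conservative. φ = -4*exp(y*z) - 5*sin(y)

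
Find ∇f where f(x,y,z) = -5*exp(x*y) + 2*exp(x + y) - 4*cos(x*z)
(-5*y*exp(x*y) + 4*z*sin(x*z) + 2*exp(x + y), -5*x*exp(x*y) + 2*exp(x + y), 4*x*sin(x*z))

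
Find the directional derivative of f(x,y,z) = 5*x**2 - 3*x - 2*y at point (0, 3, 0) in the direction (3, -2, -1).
-5*sqrt(14)/14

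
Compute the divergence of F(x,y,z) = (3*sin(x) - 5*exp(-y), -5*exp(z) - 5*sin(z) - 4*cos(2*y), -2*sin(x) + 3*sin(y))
8*sin(2*y) + 3*cos(x)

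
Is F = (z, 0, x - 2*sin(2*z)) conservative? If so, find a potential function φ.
Yes, F is conservative. φ = x*z + cos(2*z)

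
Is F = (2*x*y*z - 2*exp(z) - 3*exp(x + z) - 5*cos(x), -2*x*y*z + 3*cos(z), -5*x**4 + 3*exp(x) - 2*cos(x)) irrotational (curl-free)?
No, ∇×F = (2*x*y + 3*sin(z), 20*x**3 + 2*x*y - 3*exp(x) - 2*exp(z) - 3*exp(x + z) - 2*sin(x), 2*z*(-x - y))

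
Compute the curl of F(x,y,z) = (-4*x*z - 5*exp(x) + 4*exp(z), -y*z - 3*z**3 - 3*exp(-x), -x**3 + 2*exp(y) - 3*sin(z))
(y + 9*z**2 + 2*exp(y), 3*x**2 - 4*x + 4*exp(z), 3*exp(-x))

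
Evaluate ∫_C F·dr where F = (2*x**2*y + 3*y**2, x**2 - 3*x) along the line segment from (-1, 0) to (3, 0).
0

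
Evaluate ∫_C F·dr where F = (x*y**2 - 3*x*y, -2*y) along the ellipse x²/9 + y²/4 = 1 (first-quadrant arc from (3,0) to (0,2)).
5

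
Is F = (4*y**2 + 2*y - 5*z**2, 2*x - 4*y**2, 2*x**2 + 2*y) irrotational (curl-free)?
No, ∇×F = (2, -4*x - 10*z, -8*y)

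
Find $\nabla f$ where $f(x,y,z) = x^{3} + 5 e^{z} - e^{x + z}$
(3*x**2 - exp(x + z), 0, (5 - exp(x))*exp(z))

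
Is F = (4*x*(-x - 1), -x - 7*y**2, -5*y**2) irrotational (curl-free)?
No, ∇×F = (-10*y, 0, -1)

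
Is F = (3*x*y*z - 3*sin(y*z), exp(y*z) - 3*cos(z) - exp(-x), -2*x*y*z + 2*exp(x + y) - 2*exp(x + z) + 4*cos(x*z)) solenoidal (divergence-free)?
No, ∇·F = -2*x*y - 4*x*sin(x*z) + 3*y*z + z*exp(y*z) - 2*exp(x + z)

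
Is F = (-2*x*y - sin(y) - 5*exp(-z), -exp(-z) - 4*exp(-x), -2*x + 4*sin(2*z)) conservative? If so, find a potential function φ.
No, ∇×F = (-exp(-z), 2 + 5*exp(-z), 2*x + cos(y) + 4*exp(-x)) ≠ 0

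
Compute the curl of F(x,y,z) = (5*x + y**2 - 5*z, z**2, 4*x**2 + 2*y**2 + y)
(4*y - 2*z + 1, -8*x - 5, -2*y)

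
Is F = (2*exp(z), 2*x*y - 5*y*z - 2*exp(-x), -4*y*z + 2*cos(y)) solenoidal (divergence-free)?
No, ∇·F = 2*x - 4*y - 5*z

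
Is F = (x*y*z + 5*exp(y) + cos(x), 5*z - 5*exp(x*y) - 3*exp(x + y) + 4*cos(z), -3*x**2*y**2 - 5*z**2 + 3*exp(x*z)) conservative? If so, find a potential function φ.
No, ∇×F = (-6*x**2*y + 4*sin(z) - 5, 6*x*y**2 + x*y - 3*z*exp(x*z), -x*z - 5*y*exp(x*y) - 5*exp(y) - 3*exp(x + y)) ≠ 0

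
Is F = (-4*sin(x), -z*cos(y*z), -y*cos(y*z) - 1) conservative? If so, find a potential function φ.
Yes, F is conservative. φ = -z - sin(y*z) + 4*cos(x)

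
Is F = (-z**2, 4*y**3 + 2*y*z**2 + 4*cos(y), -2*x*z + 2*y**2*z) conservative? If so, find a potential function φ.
Yes, F is conservative. φ = -x*z**2 + y**4 + y**2*z**2 + 4*sin(y)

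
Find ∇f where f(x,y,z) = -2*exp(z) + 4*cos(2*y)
(0, -8*sin(2*y), -2*exp(z))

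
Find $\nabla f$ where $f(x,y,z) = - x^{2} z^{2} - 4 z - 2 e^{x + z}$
(-2*x*z**2 - 2*exp(x + z), 0, -2*x**2*z - 2*exp(x + z) - 4)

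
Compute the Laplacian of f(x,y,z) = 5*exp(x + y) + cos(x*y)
-x**2*cos(x*y) - y**2*cos(x*y) + 10*exp(x + y)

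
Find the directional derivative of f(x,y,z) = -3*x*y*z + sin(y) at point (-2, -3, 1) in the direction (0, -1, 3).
-sqrt(10)*(cos(3) + 60)/10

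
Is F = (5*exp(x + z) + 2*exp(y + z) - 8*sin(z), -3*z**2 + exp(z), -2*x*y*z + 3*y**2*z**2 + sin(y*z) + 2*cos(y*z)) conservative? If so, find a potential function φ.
No, ∇×F = (-2*x*z + 6*y*z**2 - 2*z*sin(y*z) + z*cos(y*z) + 6*z - exp(z), 2*y*z + 5*exp(x + z) + 2*exp(y + z) - 8*cos(z), -2*exp(y + z)) ≠ 0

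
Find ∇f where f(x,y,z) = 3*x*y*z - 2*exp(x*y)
(y*(3*z - 2*exp(x*y)), x*(3*z - 2*exp(x*y)), 3*x*y)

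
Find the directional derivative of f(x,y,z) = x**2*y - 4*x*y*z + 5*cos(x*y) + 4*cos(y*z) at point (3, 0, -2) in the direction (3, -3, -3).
-11*sqrt(3)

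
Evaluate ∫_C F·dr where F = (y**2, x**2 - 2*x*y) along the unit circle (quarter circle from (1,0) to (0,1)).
-2/3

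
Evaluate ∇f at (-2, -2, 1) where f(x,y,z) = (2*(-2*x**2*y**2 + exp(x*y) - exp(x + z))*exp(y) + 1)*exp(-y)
(-4*exp(4) - 2*exp(-1) + 64, -4*exp(4) - exp(2) + 64, -2*exp(-1))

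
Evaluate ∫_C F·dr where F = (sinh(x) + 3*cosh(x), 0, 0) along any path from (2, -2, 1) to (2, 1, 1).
0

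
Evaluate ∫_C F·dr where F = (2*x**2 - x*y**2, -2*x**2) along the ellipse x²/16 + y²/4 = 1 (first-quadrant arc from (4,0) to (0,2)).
-208/3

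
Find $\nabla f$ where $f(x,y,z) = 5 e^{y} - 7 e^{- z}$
(0, 5*exp(y), 7*exp(-z))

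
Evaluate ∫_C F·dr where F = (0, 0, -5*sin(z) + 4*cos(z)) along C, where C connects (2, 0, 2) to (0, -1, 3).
5*cos(3) - 4*sin(2) + 4*sin(3) - 5*cos(2)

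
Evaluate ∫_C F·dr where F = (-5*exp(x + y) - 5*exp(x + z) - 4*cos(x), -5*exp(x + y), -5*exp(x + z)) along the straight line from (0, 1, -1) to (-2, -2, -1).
-5*exp(-3) - 5*exp(-4) + 5*exp(-1) + 4*sin(2) + 5*E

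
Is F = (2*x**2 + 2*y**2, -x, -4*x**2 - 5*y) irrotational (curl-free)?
No, ∇×F = (-5, 8*x, -4*y - 1)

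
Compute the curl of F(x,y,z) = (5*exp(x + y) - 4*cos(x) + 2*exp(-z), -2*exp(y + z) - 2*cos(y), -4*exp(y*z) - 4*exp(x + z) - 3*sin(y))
(-4*z*exp(y*z) + 2*exp(y + z) - 3*cos(y), 2*(2*exp(x + 2*z) - 1)*exp(-z), -5*exp(x + y))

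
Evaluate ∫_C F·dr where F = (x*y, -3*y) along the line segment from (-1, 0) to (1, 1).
-7/6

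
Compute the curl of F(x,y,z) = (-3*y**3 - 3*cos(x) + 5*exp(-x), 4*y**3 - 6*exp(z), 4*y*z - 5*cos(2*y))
(4*z + 6*exp(z) + 10*sin(2*y), 0, 9*y**2)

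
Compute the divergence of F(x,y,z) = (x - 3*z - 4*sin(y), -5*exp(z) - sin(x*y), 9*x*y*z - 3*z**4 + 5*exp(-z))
9*x*y - x*cos(x*y) - 12*z**3 + 1 - 5*exp(-z)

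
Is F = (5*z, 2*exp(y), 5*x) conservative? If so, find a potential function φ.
Yes, F is conservative. φ = 5*x*z + 2*exp(y)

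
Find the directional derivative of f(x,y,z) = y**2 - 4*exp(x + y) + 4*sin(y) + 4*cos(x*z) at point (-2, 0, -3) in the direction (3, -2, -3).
2*sqrt(22)*(-2*exp(2) + 3*exp(2)*sin(6) - 1)*exp(-2)/11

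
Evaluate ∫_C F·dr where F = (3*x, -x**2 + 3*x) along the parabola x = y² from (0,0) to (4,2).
128/5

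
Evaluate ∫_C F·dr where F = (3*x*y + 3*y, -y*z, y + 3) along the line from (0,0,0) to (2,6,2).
30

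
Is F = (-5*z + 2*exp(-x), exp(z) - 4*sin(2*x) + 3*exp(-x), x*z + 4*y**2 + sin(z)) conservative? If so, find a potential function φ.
No, ∇×F = (8*y - exp(z), -z - 5, -8*cos(2*x) - 3*exp(-x)) ≠ 0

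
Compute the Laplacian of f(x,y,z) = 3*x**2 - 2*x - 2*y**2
2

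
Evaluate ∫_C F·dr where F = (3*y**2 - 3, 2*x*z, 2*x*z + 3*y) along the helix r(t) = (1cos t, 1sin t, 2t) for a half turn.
-2 + pi**2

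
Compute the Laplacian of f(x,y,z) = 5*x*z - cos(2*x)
4*cos(2*x)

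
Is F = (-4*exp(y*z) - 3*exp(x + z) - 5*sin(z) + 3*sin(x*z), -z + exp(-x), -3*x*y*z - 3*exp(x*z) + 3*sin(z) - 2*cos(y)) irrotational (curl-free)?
No, ∇×F = (-3*x*z + 2*sin(y) + 1, 3*x*cos(x*z) + 3*y*z - 4*y*exp(y*z) + 3*z*exp(x*z) - 3*exp(x + z) - 5*cos(z), 4*z*exp(y*z) - exp(-x))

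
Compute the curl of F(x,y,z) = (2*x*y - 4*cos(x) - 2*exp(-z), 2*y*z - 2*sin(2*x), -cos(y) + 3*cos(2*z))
(-2*y + sin(y), 2*exp(-z), -2*x - 4*cos(2*x))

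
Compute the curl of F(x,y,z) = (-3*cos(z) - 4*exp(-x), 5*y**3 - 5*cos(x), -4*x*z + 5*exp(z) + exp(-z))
(0, 4*z + 3*sin(z), 5*sin(x))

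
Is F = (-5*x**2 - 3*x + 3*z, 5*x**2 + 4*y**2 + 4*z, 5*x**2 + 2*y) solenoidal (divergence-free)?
No, ∇·F = -10*x + 8*y - 3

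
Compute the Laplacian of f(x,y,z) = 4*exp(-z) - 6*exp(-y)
4*exp(-z) - 6*exp(-y)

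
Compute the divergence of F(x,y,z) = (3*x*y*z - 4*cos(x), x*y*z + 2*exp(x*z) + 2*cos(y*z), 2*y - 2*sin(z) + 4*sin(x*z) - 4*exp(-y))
x*z + 4*x*cos(x*z) + 3*y*z - 2*z*sin(y*z) + 4*sin(x) - 2*cos(z)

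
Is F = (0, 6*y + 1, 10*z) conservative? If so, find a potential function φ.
Yes, F is conservative. φ = 3*y**2 + y + 5*z**2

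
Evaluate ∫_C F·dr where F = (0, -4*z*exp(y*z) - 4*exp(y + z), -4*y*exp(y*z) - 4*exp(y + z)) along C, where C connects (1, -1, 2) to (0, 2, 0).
-4*exp(2) - 4 + 4*exp(-2) + 4*E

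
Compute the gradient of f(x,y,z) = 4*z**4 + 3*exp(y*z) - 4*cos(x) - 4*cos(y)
(4*sin(x), 3*z*exp(y*z) + 4*sin(y), 3*y*exp(y*z) + 16*z**3)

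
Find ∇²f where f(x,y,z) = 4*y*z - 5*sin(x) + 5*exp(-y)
5*sin(x) + 5*exp(-y)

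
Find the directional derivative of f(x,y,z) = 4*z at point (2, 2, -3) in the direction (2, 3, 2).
8*sqrt(17)/17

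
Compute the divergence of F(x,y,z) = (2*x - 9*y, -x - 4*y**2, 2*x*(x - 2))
2 - 8*y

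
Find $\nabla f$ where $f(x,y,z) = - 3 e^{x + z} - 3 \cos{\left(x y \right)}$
(3*y*sin(x*y) - 3*exp(x + z), 3*x*sin(x*y), -3*exp(x + z))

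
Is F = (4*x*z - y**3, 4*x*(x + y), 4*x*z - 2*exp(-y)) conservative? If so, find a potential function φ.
No, ∇×F = (2*exp(-y), 4*x - 4*z, 8*x + 3*y**2 + 4*y) ≠ 0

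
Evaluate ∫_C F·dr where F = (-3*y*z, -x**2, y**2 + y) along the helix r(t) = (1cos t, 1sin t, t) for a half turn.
pi/2 + 2 + 3*pi**2/4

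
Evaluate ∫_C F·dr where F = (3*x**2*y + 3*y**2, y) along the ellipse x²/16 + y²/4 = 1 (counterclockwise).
-96*pi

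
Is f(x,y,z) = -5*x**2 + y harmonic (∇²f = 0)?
No, ∇²f = -10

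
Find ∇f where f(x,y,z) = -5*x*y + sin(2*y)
(-5*y, -5*x + 2*cos(2*y), 0)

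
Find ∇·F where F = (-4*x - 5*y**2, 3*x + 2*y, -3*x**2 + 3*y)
-2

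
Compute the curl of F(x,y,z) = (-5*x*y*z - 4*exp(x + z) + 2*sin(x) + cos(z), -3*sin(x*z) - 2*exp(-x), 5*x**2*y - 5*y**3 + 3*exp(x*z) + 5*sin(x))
(5*x**2 + 3*x*cos(x*z) - 15*y**2, -15*x*y - 3*z*exp(x*z) - 4*exp(x + z) - sin(z) - 5*cos(x), 5*x*z - 3*z*cos(x*z) + 2*exp(-x))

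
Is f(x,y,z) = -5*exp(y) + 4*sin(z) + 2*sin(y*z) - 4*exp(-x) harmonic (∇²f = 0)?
No, ∇²f = -2*y**2*sin(y*z) - 2*z**2*sin(y*z) - 5*exp(y) - 4*sin(z) - 4*exp(-x)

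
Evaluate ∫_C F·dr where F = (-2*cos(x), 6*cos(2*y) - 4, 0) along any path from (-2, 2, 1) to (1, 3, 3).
-4 - 2*sin(2) - 2*sin(1) + 3*sin(6) - 3*sin(4)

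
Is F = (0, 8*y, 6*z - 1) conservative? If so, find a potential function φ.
Yes, F is conservative. φ = 4*y**2 + 3*z**2 - z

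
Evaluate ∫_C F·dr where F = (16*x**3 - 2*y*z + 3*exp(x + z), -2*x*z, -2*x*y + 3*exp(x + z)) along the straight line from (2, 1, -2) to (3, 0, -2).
3*E + 249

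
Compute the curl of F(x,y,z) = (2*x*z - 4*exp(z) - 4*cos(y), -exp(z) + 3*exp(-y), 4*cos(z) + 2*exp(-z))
(exp(z), 2*x - 4*exp(z), -4*sin(y))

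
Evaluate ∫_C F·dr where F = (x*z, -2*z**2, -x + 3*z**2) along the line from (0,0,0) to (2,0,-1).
-4/3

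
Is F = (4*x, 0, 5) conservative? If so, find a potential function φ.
Yes, F is conservative. φ = 2*x**2 + 5*z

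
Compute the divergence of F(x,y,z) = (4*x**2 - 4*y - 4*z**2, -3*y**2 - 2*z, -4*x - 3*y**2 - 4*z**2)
8*x - 6*y - 8*z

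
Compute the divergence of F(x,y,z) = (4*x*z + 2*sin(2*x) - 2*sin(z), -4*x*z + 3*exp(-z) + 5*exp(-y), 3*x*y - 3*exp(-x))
4*z + 4*cos(2*x) - 5*exp(-y)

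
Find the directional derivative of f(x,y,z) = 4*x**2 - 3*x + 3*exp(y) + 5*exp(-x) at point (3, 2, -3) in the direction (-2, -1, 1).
sqrt(6)*(-42*exp(3) - 3*exp(5) + 10)*exp(-3)/6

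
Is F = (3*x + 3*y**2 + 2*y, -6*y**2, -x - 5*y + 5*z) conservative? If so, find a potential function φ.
No, ∇×F = (-5, 1, -6*y - 2) ≠ 0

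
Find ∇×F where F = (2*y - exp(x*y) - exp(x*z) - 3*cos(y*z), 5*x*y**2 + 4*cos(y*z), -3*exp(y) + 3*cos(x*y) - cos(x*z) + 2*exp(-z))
(-3*x*sin(x*y) + 4*y*sin(y*z) - 3*exp(y), -x*exp(x*z) + 3*y*sin(x*y) + 3*y*sin(y*z) - z*sin(x*z), x*exp(x*y) + 5*y**2 - 3*z*sin(y*z) - 2)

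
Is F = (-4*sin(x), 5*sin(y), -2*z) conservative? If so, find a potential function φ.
Yes, F is conservative. φ = -z**2 + 4*cos(x) - 5*cos(y)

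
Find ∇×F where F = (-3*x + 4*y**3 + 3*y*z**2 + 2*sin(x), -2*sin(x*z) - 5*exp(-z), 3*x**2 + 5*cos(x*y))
(-5*x*sin(x*y) + 2*x*cos(x*z) - 5*exp(-z), -6*x + 6*y*z + 5*y*sin(x*y), -12*y**2 - 3*z**2 - 2*z*cos(x*z))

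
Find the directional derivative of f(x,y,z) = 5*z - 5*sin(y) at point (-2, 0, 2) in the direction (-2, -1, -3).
-5*sqrt(14)/7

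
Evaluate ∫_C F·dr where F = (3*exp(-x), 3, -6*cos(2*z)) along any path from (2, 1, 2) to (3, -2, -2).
-9 + 6*sin(4) - 3*exp(-3) + 3*exp(-2)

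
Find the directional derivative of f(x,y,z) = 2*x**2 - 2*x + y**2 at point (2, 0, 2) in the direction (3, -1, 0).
9*sqrt(10)/5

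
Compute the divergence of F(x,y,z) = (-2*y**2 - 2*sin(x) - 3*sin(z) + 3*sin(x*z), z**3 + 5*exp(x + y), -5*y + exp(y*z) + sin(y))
y*exp(y*z) + 3*z*cos(x*z) + 5*exp(x + y) - 2*cos(x)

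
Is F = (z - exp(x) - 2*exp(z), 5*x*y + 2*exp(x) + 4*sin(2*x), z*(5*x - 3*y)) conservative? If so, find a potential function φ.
No, ∇×F = (-3*z, -5*z - 2*exp(z) + 1, 5*y + 2*exp(x) + 8*cos(2*x)) ≠ 0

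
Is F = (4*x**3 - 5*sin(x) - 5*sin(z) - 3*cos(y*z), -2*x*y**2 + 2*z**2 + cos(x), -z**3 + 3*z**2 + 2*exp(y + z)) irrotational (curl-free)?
No, ∇×F = (-4*z + 2*exp(y + z), 3*y*sin(y*z) - 5*cos(z), -2*y**2 - 3*z*sin(y*z) - sin(x))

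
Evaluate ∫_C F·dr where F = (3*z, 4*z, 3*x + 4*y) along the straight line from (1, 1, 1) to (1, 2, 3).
26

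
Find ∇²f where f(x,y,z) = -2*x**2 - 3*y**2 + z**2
-8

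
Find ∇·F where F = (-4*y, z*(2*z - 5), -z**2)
-2*z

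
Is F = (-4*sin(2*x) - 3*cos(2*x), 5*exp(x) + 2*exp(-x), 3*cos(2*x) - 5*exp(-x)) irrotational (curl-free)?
No, ∇×F = (0, 6*sin(2*x) - 5*exp(-x), 5*exp(x) - 2*exp(-x))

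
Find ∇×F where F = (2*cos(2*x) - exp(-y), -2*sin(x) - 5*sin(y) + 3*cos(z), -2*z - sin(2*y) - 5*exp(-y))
(3*sin(z) - 2*cos(2*y) + 5*exp(-y), 0, -2*cos(x) - exp(-y))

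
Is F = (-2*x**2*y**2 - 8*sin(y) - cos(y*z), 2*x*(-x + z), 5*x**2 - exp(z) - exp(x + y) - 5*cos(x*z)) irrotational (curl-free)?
No, ∇×F = (-2*x - exp(x + y), -10*x + y*sin(y*z) - 5*z*sin(x*z) + exp(x + y), 4*x**2*y - 4*x - z*sin(y*z) + 2*z + 8*cos(y))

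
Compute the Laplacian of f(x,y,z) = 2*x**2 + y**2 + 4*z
6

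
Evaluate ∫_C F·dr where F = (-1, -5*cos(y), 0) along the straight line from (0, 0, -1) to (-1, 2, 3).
1 - 5*sin(2)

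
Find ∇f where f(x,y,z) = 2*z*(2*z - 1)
(0, 0, 8*z - 2)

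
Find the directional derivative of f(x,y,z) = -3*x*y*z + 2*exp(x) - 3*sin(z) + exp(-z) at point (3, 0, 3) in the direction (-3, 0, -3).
sqrt(2)*(-2*exp(6) + 3*exp(3)*cos(3) + 1)*exp(-3)/2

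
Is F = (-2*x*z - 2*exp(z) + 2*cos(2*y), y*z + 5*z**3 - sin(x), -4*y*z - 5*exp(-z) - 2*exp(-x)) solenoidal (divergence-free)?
No, ∇·F = -4*y - z + 5*exp(-z)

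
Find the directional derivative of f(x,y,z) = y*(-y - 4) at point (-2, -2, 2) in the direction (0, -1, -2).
0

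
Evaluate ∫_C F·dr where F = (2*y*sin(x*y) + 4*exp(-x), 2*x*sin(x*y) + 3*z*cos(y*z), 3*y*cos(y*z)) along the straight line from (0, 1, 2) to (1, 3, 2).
-3*sin(2) - 4*exp(-1) + 3*sin(6) - 2*cos(3) + 6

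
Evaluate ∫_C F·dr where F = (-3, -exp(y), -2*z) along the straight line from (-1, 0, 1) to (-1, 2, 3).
-exp(2) - 7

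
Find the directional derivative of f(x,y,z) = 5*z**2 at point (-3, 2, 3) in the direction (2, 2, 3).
90*sqrt(17)/17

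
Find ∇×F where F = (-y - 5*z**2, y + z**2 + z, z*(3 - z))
(-2*z - 1, -10*z, 1)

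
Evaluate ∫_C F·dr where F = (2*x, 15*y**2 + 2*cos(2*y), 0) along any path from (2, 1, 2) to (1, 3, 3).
-sin(2) + sin(6) + 127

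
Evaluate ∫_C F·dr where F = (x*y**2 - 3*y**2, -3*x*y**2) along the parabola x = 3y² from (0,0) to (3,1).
-33/10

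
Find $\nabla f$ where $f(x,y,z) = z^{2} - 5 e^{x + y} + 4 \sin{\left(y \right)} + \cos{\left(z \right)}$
(-5*exp(x + y), -5*exp(x + y) + 4*cos(y), 2*z - sin(z))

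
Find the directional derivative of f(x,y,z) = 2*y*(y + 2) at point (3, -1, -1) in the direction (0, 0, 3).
0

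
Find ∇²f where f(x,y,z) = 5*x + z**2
2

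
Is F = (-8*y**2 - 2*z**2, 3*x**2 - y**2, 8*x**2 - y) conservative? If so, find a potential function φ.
No, ∇×F = (-1, -16*x - 4*z, 6*x + 16*y) ≠ 0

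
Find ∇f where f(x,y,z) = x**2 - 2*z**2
(2*x, 0, -4*z)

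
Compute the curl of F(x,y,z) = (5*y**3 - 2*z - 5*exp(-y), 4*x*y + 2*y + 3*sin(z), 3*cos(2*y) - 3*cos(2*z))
(-6*sin(2*y) - 3*cos(z), -2, -15*y**2 + 4*y - 5*exp(-y))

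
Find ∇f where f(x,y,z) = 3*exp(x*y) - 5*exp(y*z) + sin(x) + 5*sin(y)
(3*y*exp(x*y) + cos(x), 3*x*exp(x*y) - 5*z*exp(y*z) + 5*cos(y), -5*y*exp(y*z))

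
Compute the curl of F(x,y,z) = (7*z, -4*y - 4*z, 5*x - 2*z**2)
(4, 2, 0)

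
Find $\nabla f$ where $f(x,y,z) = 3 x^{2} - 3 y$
(6*x, -3, 0)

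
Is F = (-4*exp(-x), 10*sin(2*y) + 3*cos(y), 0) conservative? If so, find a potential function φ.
Yes, F is conservative. φ = 3*sin(y) - 5*cos(2*y) + 4*exp(-x)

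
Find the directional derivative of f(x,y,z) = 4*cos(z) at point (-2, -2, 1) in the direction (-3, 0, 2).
-8*sqrt(13)*sin(1)/13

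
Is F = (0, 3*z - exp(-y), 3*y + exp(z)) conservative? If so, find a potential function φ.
Yes, F is conservative. φ = 3*y*z + exp(z) + exp(-y)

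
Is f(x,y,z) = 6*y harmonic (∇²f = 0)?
Yes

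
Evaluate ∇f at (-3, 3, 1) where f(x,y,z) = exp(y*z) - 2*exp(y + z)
(0, -2*exp(4) + exp(3), (3 - 2*E)*exp(3))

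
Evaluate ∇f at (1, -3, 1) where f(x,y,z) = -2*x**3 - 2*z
(-6, 0, -2)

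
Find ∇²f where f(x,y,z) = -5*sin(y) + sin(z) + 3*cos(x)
5*sin(y) - sin(z) - 3*cos(x)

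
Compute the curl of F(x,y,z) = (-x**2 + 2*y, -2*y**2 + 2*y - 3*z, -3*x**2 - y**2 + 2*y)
(5 - 2*y, 6*x, -2)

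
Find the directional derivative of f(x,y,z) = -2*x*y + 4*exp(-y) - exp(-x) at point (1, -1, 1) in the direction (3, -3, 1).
3*sqrt(19)*(1 + 2*E)**2*exp(-1)/19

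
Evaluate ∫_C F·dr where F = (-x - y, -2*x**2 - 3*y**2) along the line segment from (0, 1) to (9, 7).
-1485/2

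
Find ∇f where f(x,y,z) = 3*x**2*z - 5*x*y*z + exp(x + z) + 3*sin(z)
(6*x*z - 5*y*z + exp(x + z), -5*x*z, 3*x**2 - 5*x*y + exp(x + z) + 3*cos(z))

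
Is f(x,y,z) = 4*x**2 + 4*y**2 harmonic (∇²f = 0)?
No, ∇²f = 16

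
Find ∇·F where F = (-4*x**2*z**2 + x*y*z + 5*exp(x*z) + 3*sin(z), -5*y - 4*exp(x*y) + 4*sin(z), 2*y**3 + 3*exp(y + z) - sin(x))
-8*x*z**2 - 4*x*exp(x*y) + y*z + 5*z*exp(x*z) + 3*exp(y + z) - 5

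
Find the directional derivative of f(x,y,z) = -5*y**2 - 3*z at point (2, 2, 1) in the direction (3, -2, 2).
2*sqrt(17)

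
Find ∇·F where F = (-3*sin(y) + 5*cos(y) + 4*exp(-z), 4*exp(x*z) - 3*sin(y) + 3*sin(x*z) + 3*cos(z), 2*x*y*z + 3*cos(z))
2*x*y - 3*sin(z) - 3*cos(y)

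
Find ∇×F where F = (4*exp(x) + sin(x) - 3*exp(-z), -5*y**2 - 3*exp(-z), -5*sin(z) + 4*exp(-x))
(-3*exp(-z), 3*exp(-z) + 4*exp(-x), 0)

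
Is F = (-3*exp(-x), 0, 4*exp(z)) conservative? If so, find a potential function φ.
Yes, F is conservative. φ = 4*exp(z) + 3*exp(-x)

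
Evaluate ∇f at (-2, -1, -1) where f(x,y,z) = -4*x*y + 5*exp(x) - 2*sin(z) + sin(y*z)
(5*exp(-2) + 4, 8 - cos(1), -3*cos(1))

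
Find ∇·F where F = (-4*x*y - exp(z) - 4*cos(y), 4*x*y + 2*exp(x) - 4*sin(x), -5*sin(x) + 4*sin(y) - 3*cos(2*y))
4*x - 4*y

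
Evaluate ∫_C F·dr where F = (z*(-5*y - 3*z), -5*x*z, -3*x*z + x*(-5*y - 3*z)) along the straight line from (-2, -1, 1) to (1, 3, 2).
-38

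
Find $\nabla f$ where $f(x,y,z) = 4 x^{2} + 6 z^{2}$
(8*x, 0, 12*z)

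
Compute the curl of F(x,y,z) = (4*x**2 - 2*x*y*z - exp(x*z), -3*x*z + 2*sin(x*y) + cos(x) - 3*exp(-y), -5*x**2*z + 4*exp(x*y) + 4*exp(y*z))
(4*x*exp(x*y) + 3*x + 4*z*exp(y*z), -2*x*y + 10*x*z - x*exp(x*z) - 4*y*exp(x*y), 2*x*z + 2*y*cos(x*y) - 3*z - sin(x))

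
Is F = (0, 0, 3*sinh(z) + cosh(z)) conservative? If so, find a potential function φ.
Yes, F is conservative. φ = sinh(z) + 3*cosh(z)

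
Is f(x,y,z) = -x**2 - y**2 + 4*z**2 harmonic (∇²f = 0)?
No, ∇²f = 4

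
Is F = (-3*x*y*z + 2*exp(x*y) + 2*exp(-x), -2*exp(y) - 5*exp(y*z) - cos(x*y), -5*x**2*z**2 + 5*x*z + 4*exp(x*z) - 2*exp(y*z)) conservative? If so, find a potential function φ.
No, ∇×F = ((5*y - 2*z)*exp(y*z), -3*x*y + 10*x*z**2 - 4*z*exp(x*z) - 5*z, 3*x*z - 2*x*exp(x*y) + y*sin(x*y)) ≠ 0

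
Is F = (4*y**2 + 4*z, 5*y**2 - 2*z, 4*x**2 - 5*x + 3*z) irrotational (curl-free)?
No, ∇×F = (2, 9 - 8*x, -8*y)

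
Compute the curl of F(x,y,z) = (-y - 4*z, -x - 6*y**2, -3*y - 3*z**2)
(-3, -4, 0)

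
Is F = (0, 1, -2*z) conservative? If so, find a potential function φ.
Yes, F is conservative. φ = y - z**2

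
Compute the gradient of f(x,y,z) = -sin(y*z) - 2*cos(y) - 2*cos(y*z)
(0, 2*z*sin(y*z) - z*cos(y*z) + 2*sin(y), y*(2*sin(y*z) - cos(y*z)))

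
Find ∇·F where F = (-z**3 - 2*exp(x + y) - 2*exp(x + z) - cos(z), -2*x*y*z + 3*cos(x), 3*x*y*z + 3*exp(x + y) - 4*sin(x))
3*x*y - 2*x*z - 2*exp(x + y) - 2*exp(x + z)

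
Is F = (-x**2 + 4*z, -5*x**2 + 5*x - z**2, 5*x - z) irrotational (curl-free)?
No, ∇×F = (2*z, -1, 5 - 10*x)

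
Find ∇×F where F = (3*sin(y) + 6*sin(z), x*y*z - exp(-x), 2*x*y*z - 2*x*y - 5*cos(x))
(x*(-y + 2*z - 2), -2*y*z + 2*y - 5*sin(x) + 6*cos(z), y*z - 3*cos(y) + exp(-x))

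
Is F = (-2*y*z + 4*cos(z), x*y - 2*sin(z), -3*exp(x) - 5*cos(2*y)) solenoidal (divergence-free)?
No, ∇·F = x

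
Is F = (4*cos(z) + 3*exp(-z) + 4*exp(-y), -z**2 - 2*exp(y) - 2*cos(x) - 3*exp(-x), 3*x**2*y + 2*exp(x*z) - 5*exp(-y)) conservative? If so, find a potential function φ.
No, ∇×F = (3*x**2 + 2*z + 5*exp(-y), -6*x*y - 2*z*exp(x*z) - 4*sin(z) - 3*exp(-z), 2*sin(x) + 4*exp(-y) + 3*exp(-x)) ≠ 0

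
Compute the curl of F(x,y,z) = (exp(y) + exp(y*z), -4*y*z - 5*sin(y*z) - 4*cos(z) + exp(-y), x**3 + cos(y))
(5*y*cos(y*z) + 4*y - sin(y) - 4*sin(z), -3*x**2 + y*exp(y*z), -z*exp(y*z) - exp(y))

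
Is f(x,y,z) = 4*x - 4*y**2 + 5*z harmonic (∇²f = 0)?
No, ∇²f = -8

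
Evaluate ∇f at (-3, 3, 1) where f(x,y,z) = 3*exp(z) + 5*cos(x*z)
(5*sin(3), 0, -15*sin(3) + 3*E)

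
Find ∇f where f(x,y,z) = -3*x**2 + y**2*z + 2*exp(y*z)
(-6*x, 2*z*(y + exp(y*z)), y*(y + 2*exp(y*z)))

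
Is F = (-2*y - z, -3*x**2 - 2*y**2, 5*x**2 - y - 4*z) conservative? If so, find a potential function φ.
No, ∇×F = (-1, -10*x - 1, 2 - 6*x) ≠ 0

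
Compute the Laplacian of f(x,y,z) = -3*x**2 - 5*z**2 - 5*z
-16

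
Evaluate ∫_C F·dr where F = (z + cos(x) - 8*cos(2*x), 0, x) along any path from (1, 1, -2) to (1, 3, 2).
4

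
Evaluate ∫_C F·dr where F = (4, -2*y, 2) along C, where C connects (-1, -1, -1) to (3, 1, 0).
18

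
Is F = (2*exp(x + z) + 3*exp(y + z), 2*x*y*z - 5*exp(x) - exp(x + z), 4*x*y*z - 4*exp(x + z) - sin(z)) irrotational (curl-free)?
No, ∇×F = (-2*x*y + 4*x*z + exp(x + z), -4*y*z + 6*exp(x + z) + 3*exp(y + z), 2*y*z - 5*exp(x) - exp(x + z) - 3*exp(y + z))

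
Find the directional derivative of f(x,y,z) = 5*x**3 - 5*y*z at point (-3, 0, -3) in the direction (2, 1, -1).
95*sqrt(6)/2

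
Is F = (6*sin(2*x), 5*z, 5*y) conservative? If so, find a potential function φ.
Yes, F is conservative. φ = 5*y*z - 3*cos(2*x)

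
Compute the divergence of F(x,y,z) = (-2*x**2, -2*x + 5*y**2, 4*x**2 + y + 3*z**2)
-4*x + 10*y + 6*z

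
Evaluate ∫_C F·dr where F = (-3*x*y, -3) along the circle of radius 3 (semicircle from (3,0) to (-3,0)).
0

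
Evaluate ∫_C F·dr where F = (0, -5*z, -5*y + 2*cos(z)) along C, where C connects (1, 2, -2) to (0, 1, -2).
-10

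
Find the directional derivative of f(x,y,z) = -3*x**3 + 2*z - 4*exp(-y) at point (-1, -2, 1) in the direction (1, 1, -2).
sqrt(6)*(-13 + 4*exp(2))/6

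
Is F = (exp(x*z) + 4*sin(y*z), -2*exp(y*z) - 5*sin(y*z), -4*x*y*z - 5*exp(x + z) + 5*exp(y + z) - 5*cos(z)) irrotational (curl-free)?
No, ∇×F = (-4*x*z + 2*y*exp(y*z) + 5*y*cos(y*z) + 5*exp(y + z), x*exp(x*z) + 4*y*z + 4*y*cos(y*z) + 5*exp(x + z), -4*z*cos(y*z))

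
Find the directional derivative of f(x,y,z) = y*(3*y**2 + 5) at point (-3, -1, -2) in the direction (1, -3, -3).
-42*sqrt(19)/19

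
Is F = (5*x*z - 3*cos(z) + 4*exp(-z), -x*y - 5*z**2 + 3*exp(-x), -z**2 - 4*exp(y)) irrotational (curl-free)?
No, ∇×F = (10*z - 4*exp(y), 5*x + 3*sin(z) - 4*exp(-z), -y - 3*exp(-x))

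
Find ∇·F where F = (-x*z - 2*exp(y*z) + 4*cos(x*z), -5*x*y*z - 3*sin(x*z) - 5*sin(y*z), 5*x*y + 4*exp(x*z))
-5*x*z + 4*x*exp(x*z) - 4*z*sin(x*z) - 5*z*cos(y*z) - z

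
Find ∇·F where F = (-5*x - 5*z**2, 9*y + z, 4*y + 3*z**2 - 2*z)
6*z + 2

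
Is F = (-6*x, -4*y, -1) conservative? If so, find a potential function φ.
Yes, F is conservative. φ = -3*x**2 - 2*y**2 - z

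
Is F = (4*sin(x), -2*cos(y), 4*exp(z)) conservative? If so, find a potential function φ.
Yes, F is conservative. φ = 4*exp(z) - 2*sin(y) - 4*cos(x)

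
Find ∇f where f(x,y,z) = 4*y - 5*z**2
(0, 4, -10*z)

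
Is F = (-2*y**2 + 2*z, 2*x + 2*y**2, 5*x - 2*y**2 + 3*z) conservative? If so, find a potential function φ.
No, ∇×F = (-4*y, -3, 4*y + 2) ≠ 0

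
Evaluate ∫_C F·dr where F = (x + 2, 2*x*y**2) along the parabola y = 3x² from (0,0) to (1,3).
251/14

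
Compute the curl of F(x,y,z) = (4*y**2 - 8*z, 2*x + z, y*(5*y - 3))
(10*y - 4, -8, 2 - 8*y)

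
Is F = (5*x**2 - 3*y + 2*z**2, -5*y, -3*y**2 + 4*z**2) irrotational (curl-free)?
No, ∇×F = (-6*y, 4*z, 3)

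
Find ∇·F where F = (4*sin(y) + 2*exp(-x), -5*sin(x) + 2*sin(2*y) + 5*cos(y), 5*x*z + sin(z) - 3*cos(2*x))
5*x - 5*sin(y) + 4*cos(2*y) + cos(z) - 2*exp(-x)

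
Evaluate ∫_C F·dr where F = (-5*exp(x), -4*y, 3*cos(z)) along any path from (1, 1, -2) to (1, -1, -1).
-3*sin(1) + 3*sin(2)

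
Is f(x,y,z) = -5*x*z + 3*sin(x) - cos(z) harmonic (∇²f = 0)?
No, ∇²f = -3*sin(x) + cos(z)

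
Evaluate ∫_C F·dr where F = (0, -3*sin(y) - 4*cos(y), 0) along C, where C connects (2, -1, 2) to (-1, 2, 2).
-4*sin(2) - 4*sin(1) - 3*cos(1) + 3*cos(2)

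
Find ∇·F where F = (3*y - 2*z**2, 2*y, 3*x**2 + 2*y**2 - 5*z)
-3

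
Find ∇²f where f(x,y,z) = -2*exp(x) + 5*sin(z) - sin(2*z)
-2*exp(x) - 5*sin(z) + 4*sin(2*z)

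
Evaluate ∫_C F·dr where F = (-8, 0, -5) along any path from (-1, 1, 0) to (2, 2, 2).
-34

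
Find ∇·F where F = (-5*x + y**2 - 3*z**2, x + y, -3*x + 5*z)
1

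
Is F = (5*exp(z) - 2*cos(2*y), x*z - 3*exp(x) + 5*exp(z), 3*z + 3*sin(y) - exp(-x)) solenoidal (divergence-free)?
No, ∇·F = 3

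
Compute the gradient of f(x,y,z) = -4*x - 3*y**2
(-4, -6*y, 0)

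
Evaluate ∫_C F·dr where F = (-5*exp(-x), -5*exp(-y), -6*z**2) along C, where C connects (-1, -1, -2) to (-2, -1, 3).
-70 - 5*E + 5*exp(2)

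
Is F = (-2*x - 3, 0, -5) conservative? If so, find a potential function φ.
Yes, F is conservative. φ = -x**2 - 3*x - 5*z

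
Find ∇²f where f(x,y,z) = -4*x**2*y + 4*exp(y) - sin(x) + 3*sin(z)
-8*y + 4*exp(y) + sin(x) - 3*sin(z)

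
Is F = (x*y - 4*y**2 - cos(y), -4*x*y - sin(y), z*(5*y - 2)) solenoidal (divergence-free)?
No, ∇·F = -4*x + 6*y - cos(y) - 2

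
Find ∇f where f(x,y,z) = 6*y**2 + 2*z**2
(0, 12*y, 4*z)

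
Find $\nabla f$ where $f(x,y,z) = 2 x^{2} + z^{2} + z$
(4*x, 0, 2*z + 1)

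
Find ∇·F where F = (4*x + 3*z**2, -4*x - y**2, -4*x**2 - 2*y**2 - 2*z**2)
-2*y - 4*z + 4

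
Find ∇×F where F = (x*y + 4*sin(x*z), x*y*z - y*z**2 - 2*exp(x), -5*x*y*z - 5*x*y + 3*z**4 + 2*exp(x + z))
(-x*y - 5*x*z - 5*x + 2*y*z, 4*x*cos(x*z) + 5*y*z + 5*y - 2*exp(x + z), -x + y*z - 2*exp(x))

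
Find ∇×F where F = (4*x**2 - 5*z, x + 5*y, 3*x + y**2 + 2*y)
(2*y + 2, -8, 1)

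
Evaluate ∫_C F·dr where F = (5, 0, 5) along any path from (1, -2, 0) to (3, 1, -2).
0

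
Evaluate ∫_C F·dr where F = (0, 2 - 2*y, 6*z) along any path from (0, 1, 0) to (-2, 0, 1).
2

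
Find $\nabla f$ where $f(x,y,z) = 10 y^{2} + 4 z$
(0, 20*y, 4)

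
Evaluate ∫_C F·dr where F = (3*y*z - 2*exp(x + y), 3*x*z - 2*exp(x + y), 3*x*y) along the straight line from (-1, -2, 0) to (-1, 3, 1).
-2*exp(2) - 9 + 2*exp(-3)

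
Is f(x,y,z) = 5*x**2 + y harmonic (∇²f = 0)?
No, ∇²f = 10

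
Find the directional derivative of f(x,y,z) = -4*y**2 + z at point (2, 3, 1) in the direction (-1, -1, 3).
27*sqrt(11)/11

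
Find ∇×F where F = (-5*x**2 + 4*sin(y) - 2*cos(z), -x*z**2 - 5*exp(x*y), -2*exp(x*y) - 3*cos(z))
(2*x*(z - exp(x*y)), 2*y*exp(x*y) + 2*sin(z), -5*y*exp(x*y) - z**2 - 4*cos(y))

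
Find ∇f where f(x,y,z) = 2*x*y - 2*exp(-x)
(2*y + 2*exp(-x), 2*x, 0)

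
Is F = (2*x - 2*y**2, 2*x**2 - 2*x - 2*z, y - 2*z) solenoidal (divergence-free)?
Yes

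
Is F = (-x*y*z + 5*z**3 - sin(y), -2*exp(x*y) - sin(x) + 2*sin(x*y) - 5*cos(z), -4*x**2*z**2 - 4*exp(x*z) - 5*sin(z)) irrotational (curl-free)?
No, ∇×F = (-5*sin(z), -x*y + 8*x*z**2 + 15*z**2 + 4*z*exp(x*z), x*z - 2*y*exp(x*y) + 2*y*cos(x*y) - cos(x) + cos(y))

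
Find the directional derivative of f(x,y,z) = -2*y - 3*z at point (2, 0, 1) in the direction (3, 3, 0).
-sqrt(2)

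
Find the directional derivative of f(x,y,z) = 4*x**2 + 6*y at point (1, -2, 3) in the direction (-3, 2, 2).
-12*sqrt(17)/17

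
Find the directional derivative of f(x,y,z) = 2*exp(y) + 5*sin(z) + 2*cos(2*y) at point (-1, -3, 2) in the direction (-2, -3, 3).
3*sqrt(22)*(5*exp(3)*cos(2) - 2 - 4*exp(3)*sin(6))*exp(-3)/22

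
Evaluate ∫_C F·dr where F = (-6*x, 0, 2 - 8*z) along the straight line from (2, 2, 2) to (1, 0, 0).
21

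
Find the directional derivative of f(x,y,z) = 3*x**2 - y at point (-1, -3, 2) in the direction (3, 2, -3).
-10*sqrt(22)/11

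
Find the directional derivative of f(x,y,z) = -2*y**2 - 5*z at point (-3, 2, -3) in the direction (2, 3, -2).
-14*sqrt(17)/17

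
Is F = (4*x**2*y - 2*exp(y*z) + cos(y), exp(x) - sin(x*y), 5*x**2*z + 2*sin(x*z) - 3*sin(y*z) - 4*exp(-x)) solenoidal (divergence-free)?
No, ∇·F = 5*x**2 + 8*x*y - x*cos(x*y) + 2*x*cos(x*z) - 3*y*cos(y*z)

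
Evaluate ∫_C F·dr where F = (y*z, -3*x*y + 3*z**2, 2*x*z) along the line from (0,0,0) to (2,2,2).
8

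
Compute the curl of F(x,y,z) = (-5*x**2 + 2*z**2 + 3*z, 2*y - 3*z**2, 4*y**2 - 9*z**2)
(8*y + 6*z, 4*z + 3, 0)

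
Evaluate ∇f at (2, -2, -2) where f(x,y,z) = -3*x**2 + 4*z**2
(-12, 0, -16)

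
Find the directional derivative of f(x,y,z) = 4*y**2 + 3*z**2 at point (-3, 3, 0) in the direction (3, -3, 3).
-8*sqrt(3)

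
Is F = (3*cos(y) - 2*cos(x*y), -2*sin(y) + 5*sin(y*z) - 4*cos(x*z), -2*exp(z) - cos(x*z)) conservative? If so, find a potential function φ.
No, ∇×F = (-4*x*sin(x*z) - 5*y*cos(y*z), -z*sin(x*z), -2*x*sin(x*y) + 4*z*sin(x*z) + 3*sin(y)) ≠ 0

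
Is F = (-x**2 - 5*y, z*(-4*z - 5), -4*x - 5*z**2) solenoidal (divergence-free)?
No, ∇·F = -2*x - 10*z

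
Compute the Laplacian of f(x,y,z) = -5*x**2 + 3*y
-10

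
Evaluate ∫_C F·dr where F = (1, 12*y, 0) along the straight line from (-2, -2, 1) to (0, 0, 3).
-22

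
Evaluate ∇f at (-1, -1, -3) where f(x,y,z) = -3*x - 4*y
(-3, -4, 0)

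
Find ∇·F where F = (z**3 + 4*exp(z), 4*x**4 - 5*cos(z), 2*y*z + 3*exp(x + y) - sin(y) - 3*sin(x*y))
2*y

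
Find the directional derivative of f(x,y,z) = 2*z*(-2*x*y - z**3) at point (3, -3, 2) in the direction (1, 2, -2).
32/3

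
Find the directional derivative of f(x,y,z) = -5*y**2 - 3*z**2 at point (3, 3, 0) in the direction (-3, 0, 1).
0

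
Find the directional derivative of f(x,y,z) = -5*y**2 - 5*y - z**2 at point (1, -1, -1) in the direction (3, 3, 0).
5*sqrt(2)/2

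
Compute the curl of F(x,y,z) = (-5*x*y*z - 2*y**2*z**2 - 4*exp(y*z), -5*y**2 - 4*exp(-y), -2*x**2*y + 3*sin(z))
(-2*x**2, y*(-x - 4*y*z - 4*exp(y*z)), z*(5*x + 4*y*z + 4*exp(y*z)))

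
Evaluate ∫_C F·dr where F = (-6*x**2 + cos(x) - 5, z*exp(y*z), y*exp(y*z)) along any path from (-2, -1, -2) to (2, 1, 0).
-51 - exp(2) + 2*sin(2)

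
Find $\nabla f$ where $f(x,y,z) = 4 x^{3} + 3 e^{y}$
(12*x**2, 3*exp(y), 0)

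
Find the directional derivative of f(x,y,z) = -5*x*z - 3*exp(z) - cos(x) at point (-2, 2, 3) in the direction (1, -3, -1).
sqrt(11)*(-25 - sin(2) + 3*exp(3))/11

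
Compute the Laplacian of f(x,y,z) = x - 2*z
0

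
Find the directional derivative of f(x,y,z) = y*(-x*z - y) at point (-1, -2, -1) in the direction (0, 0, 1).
-2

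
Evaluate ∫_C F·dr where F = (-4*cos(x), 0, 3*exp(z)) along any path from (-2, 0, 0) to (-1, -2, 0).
-4*sin(2) + 4*sin(1)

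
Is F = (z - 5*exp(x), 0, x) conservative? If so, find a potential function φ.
Yes, F is conservative. φ = x*z - 5*exp(x)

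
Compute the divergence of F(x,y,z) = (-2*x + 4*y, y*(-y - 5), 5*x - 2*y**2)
-2*y - 7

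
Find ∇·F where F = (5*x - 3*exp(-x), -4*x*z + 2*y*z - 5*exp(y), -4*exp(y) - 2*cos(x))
2*z - 5*exp(y) + 5 + 3*exp(-x)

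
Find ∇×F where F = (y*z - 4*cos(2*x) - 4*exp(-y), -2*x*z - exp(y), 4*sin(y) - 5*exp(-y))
(2*x + 4*cos(y) + 5*exp(-y), y, -3*z - 4*exp(-y))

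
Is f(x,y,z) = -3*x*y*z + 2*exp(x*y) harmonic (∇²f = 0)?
No, ∇²f = 2*(x**2 + y**2)*exp(x*y)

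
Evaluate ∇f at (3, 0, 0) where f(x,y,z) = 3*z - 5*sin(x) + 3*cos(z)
(-5*cos(3), 0, 3)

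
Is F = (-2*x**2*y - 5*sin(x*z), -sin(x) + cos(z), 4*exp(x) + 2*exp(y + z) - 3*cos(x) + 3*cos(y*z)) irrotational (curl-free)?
No, ∇×F = (-3*z*sin(y*z) + 2*exp(y + z) + sin(z), -5*x*cos(x*z) - 4*exp(x) - 3*sin(x), 2*x**2 - cos(x))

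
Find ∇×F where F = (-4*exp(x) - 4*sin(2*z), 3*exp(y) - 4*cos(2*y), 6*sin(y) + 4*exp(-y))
(6*cos(y) - 4*exp(-y), -8*cos(2*z), 0)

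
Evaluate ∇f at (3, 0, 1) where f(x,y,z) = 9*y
(0, 9, 0)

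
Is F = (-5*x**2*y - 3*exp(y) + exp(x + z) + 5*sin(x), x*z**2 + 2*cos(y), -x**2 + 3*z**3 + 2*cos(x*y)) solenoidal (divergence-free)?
No, ∇·F = -10*x*y + 9*z**2 + exp(x + z) - 2*sin(y) + 5*cos(x)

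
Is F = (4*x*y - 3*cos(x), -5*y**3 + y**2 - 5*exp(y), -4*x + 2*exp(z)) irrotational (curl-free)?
No, ∇×F = (0, 4, -4*x)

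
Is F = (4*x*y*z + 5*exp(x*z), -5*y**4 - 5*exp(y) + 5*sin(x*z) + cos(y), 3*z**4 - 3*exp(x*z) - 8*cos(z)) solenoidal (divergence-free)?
No, ∇·F = -3*x*exp(x*z) - 20*y**3 + 4*y*z + 12*z**3 + 5*z*exp(x*z) - 5*exp(y) - sin(y) + 8*sin(z)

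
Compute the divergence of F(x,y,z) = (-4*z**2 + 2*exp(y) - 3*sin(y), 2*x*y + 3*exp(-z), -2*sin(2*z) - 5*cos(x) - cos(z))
2*x + sin(z) - 4*cos(2*z)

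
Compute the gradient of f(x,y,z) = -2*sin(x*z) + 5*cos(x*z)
(-z*(5*sin(x*z) + 2*cos(x*z)), 0, -x*(5*sin(x*z) + 2*cos(x*z)))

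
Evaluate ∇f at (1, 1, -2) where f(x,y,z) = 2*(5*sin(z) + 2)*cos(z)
(0, 0, 10*cos(4) + 4*sin(2))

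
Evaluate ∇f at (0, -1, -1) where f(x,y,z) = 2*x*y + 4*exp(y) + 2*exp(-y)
(-2, 2*(2 - exp(2))*exp(-1), 0)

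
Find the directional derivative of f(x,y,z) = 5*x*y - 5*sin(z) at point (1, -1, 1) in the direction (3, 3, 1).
-5*sqrt(19)*cos(1)/19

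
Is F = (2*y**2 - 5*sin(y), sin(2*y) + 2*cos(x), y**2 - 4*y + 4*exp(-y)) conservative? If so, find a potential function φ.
No, ∇×F = (2*y - 4 - 4*exp(-y), 0, -4*y - 2*sin(x) + 5*cos(y)) ≠ 0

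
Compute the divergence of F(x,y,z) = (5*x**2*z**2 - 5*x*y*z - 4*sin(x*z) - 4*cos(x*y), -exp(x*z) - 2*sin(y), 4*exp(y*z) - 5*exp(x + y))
10*x*z**2 - 5*y*z + 4*y*exp(y*z) + 4*y*sin(x*y) - 4*z*cos(x*z) - 2*cos(y)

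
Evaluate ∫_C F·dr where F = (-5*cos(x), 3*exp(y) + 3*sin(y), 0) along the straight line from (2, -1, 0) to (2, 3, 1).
3*(-1 + E*(cos(1) - cos(3) + exp(3)))*exp(-1)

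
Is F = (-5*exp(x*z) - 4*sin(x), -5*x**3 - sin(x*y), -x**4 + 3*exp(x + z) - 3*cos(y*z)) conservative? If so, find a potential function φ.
No, ∇×F = (3*z*sin(y*z), 4*x**3 - 5*x*exp(x*z) - 3*exp(x + z), -15*x**2 - y*cos(x*y)) ≠ 0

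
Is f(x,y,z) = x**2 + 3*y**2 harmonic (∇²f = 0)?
No, ∇²f = 8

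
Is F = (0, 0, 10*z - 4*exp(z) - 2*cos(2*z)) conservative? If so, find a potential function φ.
Yes, F is conservative. φ = 5*z**2 - 4*exp(z) - sin(2*z)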